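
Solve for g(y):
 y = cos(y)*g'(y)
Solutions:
 g(y) = C1 + Integral(y/cos(y), y)


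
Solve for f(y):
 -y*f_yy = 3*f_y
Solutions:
 f(y) = C1 + C2/y^2


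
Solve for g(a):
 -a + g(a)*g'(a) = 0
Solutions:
 g(a) = -sqrt(C1 + a^2)
 g(a) = sqrt(C1 + a^2)


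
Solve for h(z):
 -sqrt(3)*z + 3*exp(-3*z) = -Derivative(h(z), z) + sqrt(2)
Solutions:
 h(z) = C1 + sqrt(3)*z^2/2 + sqrt(2)*z + exp(-3*z)


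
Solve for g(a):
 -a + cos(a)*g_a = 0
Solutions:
 g(a) = C1 + Integral(a/cos(a), a)


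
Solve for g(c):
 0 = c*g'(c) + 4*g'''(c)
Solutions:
 g(c) = C1 + Integral(C2*airyai(-2^(1/3)*c/2) + C3*airybi(-2^(1/3)*c/2), c)


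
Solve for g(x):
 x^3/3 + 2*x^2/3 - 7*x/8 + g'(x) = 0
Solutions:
 g(x) = C1 - x^4/12 - 2*x^3/9 + 7*x^2/16


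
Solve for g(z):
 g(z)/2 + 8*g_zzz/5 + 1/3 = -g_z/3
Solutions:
 g(z) = C1*exp(-10^(1/3)*z*(-(27 + sqrt(739))^(1/3) + 10^(1/3)/(27 + sqrt(739))^(1/3))/24)*sin(10^(1/3)*sqrt(3)*z*(10^(1/3)/(27 + sqrt(739))^(1/3) + (27 + sqrt(739))^(1/3))/24) + C2*exp(-10^(1/3)*z*(-(27 + sqrt(739))^(1/3) + 10^(1/3)/(27 + sqrt(739))^(1/3))/24)*cos(10^(1/3)*sqrt(3)*z*(10^(1/3)/(27 + sqrt(739))^(1/3) + (27 + sqrt(739))^(1/3))/24) + C3*exp(10^(1/3)*z*(-(27 + sqrt(739))^(1/3) + 10^(1/3)/(27 + sqrt(739))^(1/3))/12) - 2/3


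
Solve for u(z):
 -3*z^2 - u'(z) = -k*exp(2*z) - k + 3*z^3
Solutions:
 u(z) = C1 + k*z + k*exp(2*z)/2 - 3*z^4/4 - z^3


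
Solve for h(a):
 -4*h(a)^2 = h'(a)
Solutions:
 h(a) = 1/(C1 + 4*a)


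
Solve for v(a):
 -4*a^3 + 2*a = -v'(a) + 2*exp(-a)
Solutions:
 v(a) = C1 + a^4 - a^2 - 2*exp(-a)


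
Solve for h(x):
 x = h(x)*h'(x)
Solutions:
 h(x) = -sqrt(C1 + x^2)
 h(x) = sqrt(C1 + x^2)


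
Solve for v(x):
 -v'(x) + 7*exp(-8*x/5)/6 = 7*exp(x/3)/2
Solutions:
 v(x) = C1 - 21*exp(x/3)/2 - 35*exp(-8*x/5)/48


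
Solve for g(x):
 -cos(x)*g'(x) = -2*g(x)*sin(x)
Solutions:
 g(x) = C1/cos(x)^2


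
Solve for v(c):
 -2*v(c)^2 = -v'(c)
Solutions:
 v(c) = -1/(C1 + 2*c)


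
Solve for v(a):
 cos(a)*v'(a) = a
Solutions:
 v(a) = C1 + Integral(a/cos(a), a)


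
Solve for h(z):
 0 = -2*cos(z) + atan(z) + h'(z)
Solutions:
 h(z) = C1 - z*atan(z) + log(z^2 + 1)/2 + 2*sin(z)


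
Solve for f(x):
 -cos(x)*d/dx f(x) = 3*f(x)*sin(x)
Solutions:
 f(x) = C1*cos(x)^3


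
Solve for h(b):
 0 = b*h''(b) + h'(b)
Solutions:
 h(b) = C1 + C2*log(b)


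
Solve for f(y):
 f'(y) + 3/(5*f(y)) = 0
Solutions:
 f(y) = -sqrt(C1 - 30*y)/5
 f(y) = sqrt(C1 - 30*y)/5


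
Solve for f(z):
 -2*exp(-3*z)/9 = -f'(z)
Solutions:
 f(z) = C1 - 2*exp(-3*z)/27


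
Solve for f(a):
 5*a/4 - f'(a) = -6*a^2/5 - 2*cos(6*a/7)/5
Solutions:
 f(a) = C1 + 2*a^3/5 + 5*a^2/8 + 7*sin(6*a/7)/15


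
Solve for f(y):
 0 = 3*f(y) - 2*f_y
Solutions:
 f(y) = C1*exp(3*y/2)


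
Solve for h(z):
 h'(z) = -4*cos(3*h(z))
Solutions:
 h(z) = -asin((C1 + exp(24*z))/(C1 - exp(24*z)))/3 + pi/3
 h(z) = asin((C1 + exp(24*z))/(C1 - exp(24*z)))/3


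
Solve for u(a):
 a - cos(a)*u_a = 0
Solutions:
 u(a) = C1 + Integral(a/cos(a), a)


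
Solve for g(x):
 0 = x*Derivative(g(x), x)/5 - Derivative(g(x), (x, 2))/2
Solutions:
 g(x) = C1 + C2*erfi(sqrt(5)*x/5)


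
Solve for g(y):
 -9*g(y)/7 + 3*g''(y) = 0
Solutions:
 g(y) = C1*exp(-sqrt(21)*y/7) + C2*exp(sqrt(21)*y/7)


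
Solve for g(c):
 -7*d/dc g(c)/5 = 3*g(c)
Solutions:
 g(c) = C1*exp(-15*c/7)


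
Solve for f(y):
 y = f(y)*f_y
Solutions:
 f(y) = -sqrt(C1 + y^2)
 f(y) = sqrt(C1 + y^2)


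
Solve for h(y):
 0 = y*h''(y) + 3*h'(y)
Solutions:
 h(y) = C1 + C2/y^2


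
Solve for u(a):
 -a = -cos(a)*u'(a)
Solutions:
 u(a) = C1 + Integral(a/cos(a), a)


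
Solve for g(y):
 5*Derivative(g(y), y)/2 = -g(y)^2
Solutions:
 g(y) = 5/(C1 + 2*y)


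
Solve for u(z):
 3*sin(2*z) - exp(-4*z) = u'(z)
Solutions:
 u(z) = C1 - 3*cos(2*z)/2 + exp(-4*z)/4


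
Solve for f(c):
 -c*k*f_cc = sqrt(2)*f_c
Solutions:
 f(c) = C1 + c^(((re(k) - sqrt(2))*re(k) + im(k)^2)/(re(k)^2 + im(k)^2))*(C2*sin(sqrt(2)*log(c)*Abs(im(k))/(re(k)^2 + im(k)^2)) + C3*cos(sqrt(2)*log(c)*im(k)/(re(k)^2 + im(k)^2)))


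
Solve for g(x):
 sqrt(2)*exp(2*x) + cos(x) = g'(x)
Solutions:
 g(x) = C1 + sqrt(2)*exp(2*x)/2 + sin(x)


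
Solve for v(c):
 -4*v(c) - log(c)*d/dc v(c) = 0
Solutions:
 v(c) = C1*exp(-4*li(c))


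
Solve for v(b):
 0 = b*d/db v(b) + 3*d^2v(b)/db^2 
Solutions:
 v(b) = C1 + C2*erf(sqrt(6)*b/6)


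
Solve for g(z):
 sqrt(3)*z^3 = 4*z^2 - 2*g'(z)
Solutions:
 g(z) = C1 - sqrt(3)*z^4/8 + 2*z^3/3


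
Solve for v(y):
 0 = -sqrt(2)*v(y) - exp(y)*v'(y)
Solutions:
 v(y) = C1*exp(sqrt(2)*exp(-y))


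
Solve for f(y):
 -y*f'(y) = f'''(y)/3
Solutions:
 f(y) = C1 + Integral(C2*airyai(-3^(1/3)*y) + C3*airybi(-3^(1/3)*y), y)


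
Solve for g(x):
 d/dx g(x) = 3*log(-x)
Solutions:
 g(x) = C1 + 3*x*log(-x) - 3*x


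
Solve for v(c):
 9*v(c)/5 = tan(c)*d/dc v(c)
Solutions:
 v(c) = C1*sin(c)^(9/5)


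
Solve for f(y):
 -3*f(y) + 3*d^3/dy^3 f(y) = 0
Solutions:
 f(y) = C3*exp(y) + (C1*sin(sqrt(3)*y/2) + C2*cos(sqrt(3)*y/2))*exp(-y/2)


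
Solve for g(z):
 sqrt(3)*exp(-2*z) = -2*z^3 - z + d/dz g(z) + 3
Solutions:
 g(z) = C1 + z^4/2 + z^2/2 - 3*z - sqrt(3)*exp(-2*z)/2


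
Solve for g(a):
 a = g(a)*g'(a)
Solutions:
 g(a) = -sqrt(C1 + a^2)
 g(a) = sqrt(C1 + a^2)


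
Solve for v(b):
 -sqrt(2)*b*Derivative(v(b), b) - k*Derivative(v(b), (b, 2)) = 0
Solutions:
 v(b) = C1 + C2*sqrt(k)*erf(2^(3/4)*b*sqrt(1/k)/2)


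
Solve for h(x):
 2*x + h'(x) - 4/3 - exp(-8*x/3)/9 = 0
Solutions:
 h(x) = C1 - x^2 + 4*x/3 - exp(-8*x/3)/24


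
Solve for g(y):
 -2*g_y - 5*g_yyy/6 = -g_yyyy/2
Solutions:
 g(y) = C1 + C2*exp(y*(-(54*sqrt(854) + 1583)^(1/3) - 25/(54*sqrt(854) + 1583)^(1/3) + 10)/18)*sin(sqrt(3)*y*(-(54*sqrt(854) + 1583)^(1/3) + 25/(54*sqrt(854) + 1583)^(1/3))/18) + C3*exp(y*(-(54*sqrt(854) + 1583)^(1/3) - 25/(54*sqrt(854) + 1583)^(1/3) + 10)/18)*cos(sqrt(3)*y*(-(54*sqrt(854) + 1583)^(1/3) + 25/(54*sqrt(854) + 1583)^(1/3))/18) + C4*exp(y*(25/(54*sqrt(854) + 1583)^(1/3) + 5 + (54*sqrt(854) + 1583)^(1/3))/9)


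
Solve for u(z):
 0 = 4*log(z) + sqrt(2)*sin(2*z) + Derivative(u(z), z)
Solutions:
 u(z) = C1 - 4*z*log(z) + 4*z + sqrt(2)*cos(2*z)/2


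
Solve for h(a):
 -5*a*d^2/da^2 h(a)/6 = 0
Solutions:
 h(a) = C1 + C2*a


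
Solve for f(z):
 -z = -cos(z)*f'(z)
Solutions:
 f(z) = C1 + Integral(z/cos(z), z)


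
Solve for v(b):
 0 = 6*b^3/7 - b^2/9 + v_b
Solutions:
 v(b) = C1 - 3*b^4/14 + b^3/27


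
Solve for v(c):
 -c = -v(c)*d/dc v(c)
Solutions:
 v(c) = -sqrt(C1 + c^2)
 v(c) = sqrt(C1 + c^2)


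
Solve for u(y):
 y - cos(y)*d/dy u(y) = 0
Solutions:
 u(y) = C1 + Integral(y/cos(y), y)


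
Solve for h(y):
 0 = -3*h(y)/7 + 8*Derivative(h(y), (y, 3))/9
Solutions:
 h(y) = C3*exp(3*7^(2/3)*y/14) + (C1*sin(3*sqrt(3)*7^(2/3)*y/28) + C2*cos(3*sqrt(3)*7^(2/3)*y/28))*exp(-3*7^(2/3)*y/28)


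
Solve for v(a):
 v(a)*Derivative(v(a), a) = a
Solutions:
 v(a) = -sqrt(C1 + a^2)
 v(a) = sqrt(C1 + a^2)


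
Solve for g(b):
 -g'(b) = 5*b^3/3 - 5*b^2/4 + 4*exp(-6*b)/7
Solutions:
 g(b) = C1 - 5*b^4/12 + 5*b^3/12 + 2*exp(-6*b)/21


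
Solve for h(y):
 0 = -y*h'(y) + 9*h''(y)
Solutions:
 h(y) = C1 + C2*erfi(sqrt(2)*y/6)


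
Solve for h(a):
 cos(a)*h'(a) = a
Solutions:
 h(a) = C1 + Integral(a/cos(a), a)


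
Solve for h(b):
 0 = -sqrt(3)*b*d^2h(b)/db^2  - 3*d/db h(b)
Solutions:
 h(b) = C1 + C2*b^(1 - sqrt(3))


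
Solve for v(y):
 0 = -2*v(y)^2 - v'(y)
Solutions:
 v(y) = 1/(C1 + 2*y)


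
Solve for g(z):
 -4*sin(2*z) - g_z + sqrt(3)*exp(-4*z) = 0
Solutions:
 g(z) = C1 + 2*cos(2*z) - sqrt(3)*exp(-4*z)/4


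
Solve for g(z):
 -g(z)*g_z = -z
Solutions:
 g(z) = -sqrt(C1 + z^2)
 g(z) = sqrt(C1 + z^2)


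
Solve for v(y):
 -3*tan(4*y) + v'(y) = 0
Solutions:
 v(y) = C1 - 3*log(cos(4*y))/4


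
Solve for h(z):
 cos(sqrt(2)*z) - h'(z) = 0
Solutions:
 h(z) = C1 + sqrt(2)*sin(sqrt(2)*z)/2


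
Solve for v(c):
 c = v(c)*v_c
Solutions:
 v(c) = -sqrt(C1 + c^2)
 v(c) = sqrt(C1 + c^2)


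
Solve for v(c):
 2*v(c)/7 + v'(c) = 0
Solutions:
 v(c) = C1*exp(-2*c/7)


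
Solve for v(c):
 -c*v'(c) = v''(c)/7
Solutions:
 v(c) = C1 + C2*erf(sqrt(14)*c/2)


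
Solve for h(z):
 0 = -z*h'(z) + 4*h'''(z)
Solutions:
 h(z) = C1 + Integral(C2*airyai(2^(1/3)*z/2) + C3*airybi(2^(1/3)*z/2), z)


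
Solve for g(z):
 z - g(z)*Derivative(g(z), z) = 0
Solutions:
 g(z) = -sqrt(C1 + z^2)
 g(z) = sqrt(C1 + z^2)


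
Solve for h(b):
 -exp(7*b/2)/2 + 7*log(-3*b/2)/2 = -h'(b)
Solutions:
 h(b) = C1 - 7*b*log(-b)/2 + 7*b*(-log(3) + log(2) + 1)/2 + exp(7*b/2)/7


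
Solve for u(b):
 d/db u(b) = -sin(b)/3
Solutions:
 u(b) = C1 + cos(b)/3


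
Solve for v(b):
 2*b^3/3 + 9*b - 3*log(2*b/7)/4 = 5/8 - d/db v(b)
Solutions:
 v(b) = C1 - b^4/6 - 9*b^2/2 + 3*b*log(b)/4 - 3*b*log(7)/4 - b/8 + 3*b*log(2)/4


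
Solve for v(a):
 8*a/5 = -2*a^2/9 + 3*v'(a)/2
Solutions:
 v(a) = C1 + 4*a^3/81 + 8*a^2/15


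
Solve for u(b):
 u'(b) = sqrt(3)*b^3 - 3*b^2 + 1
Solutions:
 u(b) = C1 + sqrt(3)*b^4/4 - b^3 + b


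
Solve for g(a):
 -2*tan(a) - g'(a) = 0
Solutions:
 g(a) = C1 + 2*log(cos(a))


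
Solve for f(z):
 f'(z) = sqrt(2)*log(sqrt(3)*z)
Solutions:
 f(z) = C1 + sqrt(2)*z*log(z) - sqrt(2)*z + sqrt(2)*z*log(3)/2


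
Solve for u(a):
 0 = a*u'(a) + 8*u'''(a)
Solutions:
 u(a) = C1 + Integral(C2*airyai(-a/2) + C3*airybi(-a/2), a)


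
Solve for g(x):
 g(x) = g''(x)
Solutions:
 g(x) = C1*exp(-x) + C2*exp(x)


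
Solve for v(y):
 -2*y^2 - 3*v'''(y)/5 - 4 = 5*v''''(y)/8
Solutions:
 v(y) = C1 + C2*y + C3*y^2 + C4*exp(-24*y/25) - y^5/18 + 125*y^4/432 - 6005*y^3/2592


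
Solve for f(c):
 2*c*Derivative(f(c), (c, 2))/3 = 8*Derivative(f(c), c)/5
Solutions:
 f(c) = C1 + C2*c^(17/5)


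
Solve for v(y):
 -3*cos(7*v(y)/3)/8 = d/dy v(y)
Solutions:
 3*y/8 - 3*log(sin(7*v(y)/3) - 1)/14 + 3*log(sin(7*v(y)/3) + 1)/14 = C1


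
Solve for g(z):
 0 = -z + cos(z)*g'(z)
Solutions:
 g(z) = C1 + Integral(z/cos(z), z)


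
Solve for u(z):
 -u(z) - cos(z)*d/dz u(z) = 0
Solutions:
 u(z) = C1*sqrt(sin(z) - 1)/sqrt(sin(z) + 1)


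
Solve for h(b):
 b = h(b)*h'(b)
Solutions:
 h(b) = -sqrt(C1 + b^2)
 h(b) = sqrt(C1 + b^2)


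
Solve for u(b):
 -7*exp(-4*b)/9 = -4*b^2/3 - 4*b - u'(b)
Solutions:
 u(b) = C1 - 4*b^3/9 - 2*b^2 - 7*exp(-4*b)/36


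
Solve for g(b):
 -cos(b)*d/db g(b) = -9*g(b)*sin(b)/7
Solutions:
 g(b) = C1/cos(b)^(9/7)


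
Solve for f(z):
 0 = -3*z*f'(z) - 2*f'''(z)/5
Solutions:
 f(z) = C1 + Integral(C2*airyai(-15^(1/3)*2^(2/3)*z/2) + C3*airybi(-15^(1/3)*2^(2/3)*z/2), z)


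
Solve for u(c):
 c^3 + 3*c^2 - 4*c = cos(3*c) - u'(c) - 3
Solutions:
 u(c) = C1 - c^4/4 - c^3 + 2*c^2 - 3*c + sin(3*c)/3


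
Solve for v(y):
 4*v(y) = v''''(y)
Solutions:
 v(y) = C1*exp(-sqrt(2)*y) + C2*exp(sqrt(2)*y) + C3*sin(sqrt(2)*y) + C4*cos(sqrt(2)*y)


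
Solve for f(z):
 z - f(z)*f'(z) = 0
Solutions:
 f(z) = -sqrt(C1 + z^2)
 f(z) = sqrt(C1 + z^2)


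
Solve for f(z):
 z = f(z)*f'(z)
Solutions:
 f(z) = -sqrt(C1 + z^2)
 f(z) = sqrt(C1 + z^2)


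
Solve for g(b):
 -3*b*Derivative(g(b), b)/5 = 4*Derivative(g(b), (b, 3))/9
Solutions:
 g(b) = C1 + Integral(C2*airyai(-3*50^(1/3)*b/10) + C3*airybi(-3*50^(1/3)*b/10), b)


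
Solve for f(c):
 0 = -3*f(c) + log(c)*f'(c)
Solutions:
 f(c) = C1*exp(3*li(c))


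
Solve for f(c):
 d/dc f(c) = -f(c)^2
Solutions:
 f(c) = 1/(C1 + c)


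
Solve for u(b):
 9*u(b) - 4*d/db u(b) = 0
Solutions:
 u(b) = C1*exp(9*b/4)


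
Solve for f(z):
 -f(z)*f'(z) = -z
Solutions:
 f(z) = -sqrt(C1 + z^2)
 f(z) = sqrt(C1 + z^2)


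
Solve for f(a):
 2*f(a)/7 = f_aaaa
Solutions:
 f(a) = C1*exp(-2^(1/4)*7^(3/4)*a/7) + C2*exp(2^(1/4)*7^(3/4)*a/7) + C3*sin(2^(1/4)*7^(3/4)*a/7) + C4*cos(2^(1/4)*7^(3/4)*a/7)


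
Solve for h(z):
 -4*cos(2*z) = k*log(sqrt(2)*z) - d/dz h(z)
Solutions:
 h(z) = C1 + k*z*(log(z) - 1) + k*z*log(2)/2 + 2*sin(2*z)


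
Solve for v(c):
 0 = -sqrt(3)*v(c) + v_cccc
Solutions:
 v(c) = C1*exp(-3^(1/8)*c) + C2*exp(3^(1/8)*c) + C3*sin(3^(1/8)*c) + C4*cos(3^(1/8)*c)


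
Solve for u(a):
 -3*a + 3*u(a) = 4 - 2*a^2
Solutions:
 u(a) = -2*a^2/3 + a + 4/3


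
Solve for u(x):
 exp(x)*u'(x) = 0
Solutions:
 u(x) = C1


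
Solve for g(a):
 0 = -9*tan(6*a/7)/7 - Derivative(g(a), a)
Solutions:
 g(a) = C1 + 3*log(cos(6*a/7))/2


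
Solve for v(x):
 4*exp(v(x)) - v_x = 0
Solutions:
 v(x) = log(-1/(C1 + 4*x))


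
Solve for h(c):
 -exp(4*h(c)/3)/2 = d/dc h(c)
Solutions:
 h(c) = 3*log(-(1/(C1 + 2*c))^(1/4)) + 3*log(3)/4
 h(c) = 3*log(1/(C1 + 2*c))/4 + 3*log(3)/4
 h(c) = 3*log(-I*(1/(C1 + 2*c))^(1/4)) + 3*log(3)/4
 h(c) = 3*log(I*(1/(C1 + 2*c))^(1/4)) + 3*log(3)/4


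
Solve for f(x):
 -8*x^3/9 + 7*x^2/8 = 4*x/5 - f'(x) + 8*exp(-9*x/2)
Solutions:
 f(x) = C1 + 2*x^4/9 - 7*x^3/24 + 2*x^2/5 - 16*exp(-9*x/2)/9


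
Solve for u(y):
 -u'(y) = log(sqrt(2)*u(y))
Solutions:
 2*Integral(1/(2*log(_y) + log(2)), (_y, u(y))) = C1 - y


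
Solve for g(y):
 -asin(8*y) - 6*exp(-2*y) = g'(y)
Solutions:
 g(y) = C1 - y*asin(8*y) - sqrt(1 - 64*y^2)/8 + 3*exp(-2*y)


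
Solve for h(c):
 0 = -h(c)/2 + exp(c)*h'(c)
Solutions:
 h(c) = C1*exp(-exp(-c)/2)


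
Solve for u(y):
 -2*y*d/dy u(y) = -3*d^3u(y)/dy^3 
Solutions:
 u(y) = C1 + Integral(C2*airyai(2^(1/3)*3^(2/3)*y/3) + C3*airybi(2^(1/3)*3^(2/3)*y/3), y)


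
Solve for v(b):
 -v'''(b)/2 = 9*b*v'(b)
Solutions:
 v(b) = C1 + Integral(C2*airyai(-18^(1/3)*b) + C3*airybi(-18^(1/3)*b), b)


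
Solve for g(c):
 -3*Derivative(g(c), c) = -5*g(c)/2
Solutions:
 g(c) = C1*exp(5*c/6)


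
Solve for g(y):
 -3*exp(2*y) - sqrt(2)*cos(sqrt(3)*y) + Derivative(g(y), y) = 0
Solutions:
 g(y) = C1 + 3*exp(2*y)/2 + sqrt(6)*sin(sqrt(3)*y)/3


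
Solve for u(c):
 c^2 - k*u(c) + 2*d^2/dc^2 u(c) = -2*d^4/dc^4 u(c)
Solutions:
 u(c) = C1*exp(-sqrt(2)*c*sqrt(-sqrt(2*k + 1) - 1)/2) + C2*exp(sqrt(2)*c*sqrt(-sqrt(2*k + 1) - 1)/2) + C3*exp(-sqrt(2)*c*sqrt(sqrt(2*k + 1) - 1)/2) + C4*exp(sqrt(2)*c*sqrt(sqrt(2*k + 1) - 1)/2) + c^2/k + 4/k^2


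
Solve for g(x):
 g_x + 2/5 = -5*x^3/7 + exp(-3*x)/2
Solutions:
 g(x) = C1 - 5*x^4/28 - 2*x/5 - exp(-3*x)/6


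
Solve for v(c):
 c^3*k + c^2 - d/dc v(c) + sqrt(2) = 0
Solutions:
 v(c) = C1 + c^4*k/4 + c^3/3 + sqrt(2)*c


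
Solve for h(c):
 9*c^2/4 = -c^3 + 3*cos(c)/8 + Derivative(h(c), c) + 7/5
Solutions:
 h(c) = C1 + c^4/4 + 3*c^3/4 - 7*c/5 - 3*sin(c)/8


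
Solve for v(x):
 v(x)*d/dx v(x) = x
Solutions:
 v(x) = -sqrt(C1 + x^2)
 v(x) = sqrt(C1 + x^2)


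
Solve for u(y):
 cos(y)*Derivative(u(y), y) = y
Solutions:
 u(y) = C1 + Integral(y/cos(y), y)


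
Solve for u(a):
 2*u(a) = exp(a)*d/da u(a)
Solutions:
 u(a) = C1*exp(-2*exp(-a))


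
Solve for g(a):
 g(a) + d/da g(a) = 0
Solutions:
 g(a) = C1*exp(-a)


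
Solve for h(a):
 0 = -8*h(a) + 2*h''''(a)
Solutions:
 h(a) = C1*exp(-sqrt(2)*a) + C2*exp(sqrt(2)*a) + C3*sin(sqrt(2)*a) + C4*cos(sqrt(2)*a)


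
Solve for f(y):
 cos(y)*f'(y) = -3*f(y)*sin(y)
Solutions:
 f(y) = C1*cos(y)^3


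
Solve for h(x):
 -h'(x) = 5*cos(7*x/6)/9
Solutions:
 h(x) = C1 - 10*sin(7*x/6)/21


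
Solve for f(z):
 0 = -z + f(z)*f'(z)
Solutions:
 f(z) = -sqrt(C1 + z^2)
 f(z) = sqrt(C1 + z^2)


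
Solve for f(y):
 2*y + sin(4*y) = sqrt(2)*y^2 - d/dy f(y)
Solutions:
 f(y) = C1 + sqrt(2)*y^3/3 - y^2 + cos(4*y)/4


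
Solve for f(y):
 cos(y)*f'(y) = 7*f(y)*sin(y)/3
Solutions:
 f(y) = C1/cos(y)^(7/3)


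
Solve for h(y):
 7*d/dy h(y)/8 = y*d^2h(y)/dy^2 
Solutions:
 h(y) = C1 + C2*y^(15/8)


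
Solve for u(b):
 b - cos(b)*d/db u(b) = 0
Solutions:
 u(b) = C1 + Integral(b/cos(b), b)


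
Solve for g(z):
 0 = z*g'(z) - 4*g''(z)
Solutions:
 g(z) = C1 + C2*erfi(sqrt(2)*z/4)


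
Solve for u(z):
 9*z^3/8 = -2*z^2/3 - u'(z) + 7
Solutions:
 u(z) = C1 - 9*z^4/32 - 2*z^3/9 + 7*z


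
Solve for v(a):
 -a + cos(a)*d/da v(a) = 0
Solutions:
 v(a) = C1 + Integral(a/cos(a), a)


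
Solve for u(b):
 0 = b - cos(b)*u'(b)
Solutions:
 u(b) = C1 + Integral(b/cos(b), b)


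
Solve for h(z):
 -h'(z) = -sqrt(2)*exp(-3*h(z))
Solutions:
 h(z) = log(C1 + 3*sqrt(2)*z)/3
 h(z) = log((-3^(1/3) - 3^(5/6)*I)*(C1 + sqrt(2)*z)^(1/3)/2)
 h(z) = log((-3^(1/3) + 3^(5/6)*I)*(C1 + sqrt(2)*z)^(1/3)/2)


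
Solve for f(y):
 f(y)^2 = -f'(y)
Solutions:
 f(y) = 1/(C1 + y)


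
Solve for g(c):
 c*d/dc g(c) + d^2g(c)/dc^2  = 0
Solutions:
 g(c) = C1 + C2*erf(sqrt(2)*c/2)


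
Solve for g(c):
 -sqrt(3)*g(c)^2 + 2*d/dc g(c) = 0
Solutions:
 g(c) = -2/(C1 + sqrt(3)*c)


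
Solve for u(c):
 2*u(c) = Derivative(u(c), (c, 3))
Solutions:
 u(c) = C3*exp(2^(1/3)*c) + (C1*sin(2^(1/3)*sqrt(3)*c/2) + C2*cos(2^(1/3)*sqrt(3)*c/2))*exp(-2^(1/3)*c/2)


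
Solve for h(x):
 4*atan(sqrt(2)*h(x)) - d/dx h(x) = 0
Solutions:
 Integral(1/atan(sqrt(2)*_y), (_y, h(x))) = C1 + 4*x


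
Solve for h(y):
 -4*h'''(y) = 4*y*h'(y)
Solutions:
 h(y) = C1 + Integral(C2*airyai(-y) + C3*airybi(-y), y)


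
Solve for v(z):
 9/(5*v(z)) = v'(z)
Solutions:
 v(z) = -sqrt(C1 + 90*z)/5
 v(z) = sqrt(C1 + 90*z)/5


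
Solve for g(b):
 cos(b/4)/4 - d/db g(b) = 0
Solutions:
 g(b) = C1 + sin(b/4)


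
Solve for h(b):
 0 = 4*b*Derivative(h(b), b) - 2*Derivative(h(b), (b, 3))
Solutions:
 h(b) = C1 + Integral(C2*airyai(2^(1/3)*b) + C3*airybi(2^(1/3)*b), b)


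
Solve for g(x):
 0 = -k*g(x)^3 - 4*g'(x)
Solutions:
 g(x) = -sqrt(2)*sqrt(-1/(C1 - k*x))
 g(x) = sqrt(2)*sqrt(-1/(C1 - k*x))


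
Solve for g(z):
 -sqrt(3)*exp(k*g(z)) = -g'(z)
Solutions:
 g(z) = Piecewise((log(-1/(C1*k + sqrt(3)*k*z))/k, Ne(k, 0)), (nan, True))
 g(z) = Piecewise((C1 + sqrt(3)*z, Eq(k, 0)), (nan, True))


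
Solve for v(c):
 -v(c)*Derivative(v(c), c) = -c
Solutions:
 v(c) = -sqrt(C1 + c^2)
 v(c) = sqrt(C1 + c^2)


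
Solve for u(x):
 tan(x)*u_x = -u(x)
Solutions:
 u(x) = C1/sin(x)


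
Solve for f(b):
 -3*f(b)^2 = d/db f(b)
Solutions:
 f(b) = 1/(C1 + 3*b)


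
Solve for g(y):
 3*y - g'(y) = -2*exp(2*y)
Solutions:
 g(y) = C1 + 3*y^2/2 + exp(2*y)


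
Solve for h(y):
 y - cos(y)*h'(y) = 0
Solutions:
 h(y) = C1 + Integral(y/cos(y), y)


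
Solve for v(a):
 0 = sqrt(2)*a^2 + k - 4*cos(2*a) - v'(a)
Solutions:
 v(a) = C1 + sqrt(2)*a^3/3 + a*k - 2*sin(2*a)


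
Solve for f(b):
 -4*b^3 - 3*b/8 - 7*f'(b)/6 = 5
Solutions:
 f(b) = C1 - 6*b^4/7 - 9*b^2/56 - 30*b/7


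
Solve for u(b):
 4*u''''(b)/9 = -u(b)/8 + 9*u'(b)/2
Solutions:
 u(b) = (C1/sqrt(exp(2^(2/3)*b*sqrt(-6^(1/3)*(sqrt(4782873) + 2187)^(1/3) - 4*3^(2/3)/(sqrt(4782873) + 2187)^(1/3) + 108*3^(5/6)/sqrt(4*3^(1/3)/(sqrt(4782873) + 2187)^(1/3) + 2^(1/3)*(sqrt(4782873) + 2187)^(1/3)))/4)) + C2*sqrt(exp(2^(2/3)*b*sqrt(-6^(1/3)*(sqrt(4782873) + 2187)^(1/3) - 4*3^(2/3)/(sqrt(4782873) + 2187)^(1/3) + 108*3^(5/6)/sqrt(4*3^(1/3)/(sqrt(4782873) + 2187)^(1/3) + 2^(1/3)*(sqrt(4782873) + 2187)^(1/3)))/4)))*exp(2^(2/3)*3^(1/6)*b*sqrt(4*3^(1/3)/(sqrt(4782873) + 2187)^(1/3) + 2^(1/3)*(sqrt(4782873) + 2187)^(1/3))/8) + (C3*sin(2^(2/3)*b*sqrt(4*3^(2/3)/(sqrt(4782873) + 2187)^(1/3) + 6^(1/3)*(sqrt(4782873) + 2187)^(1/3) + 108*3^(5/6)/sqrt(4*3^(1/3)/(sqrt(4782873) + 2187)^(1/3) + 2^(1/3)*(sqrt(4782873) + 2187)^(1/3)))/8) + C4*cos(2^(2/3)*b*sqrt(4*3^(2/3)/(sqrt(4782873) + 2187)^(1/3) + 6^(1/3)*(sqrt(4782873) + 2187)^(1/3) + 108*3^(5/6)/sqrt(4*3^(1/3)/(sqrt(4782873) + 2187)^(1/3) + 2^(1/3)*(sqrt(4782873) + 2187)^(1/3)))/8))*exp(-2^(2/3)*3^(1/6)*b*sqrt(4*3^(1/3)/(sqrt(4782873) + 2187)^(1/3) + 2^(1/3)*(sqrt(4782873) + 2187)^(1/3))/8)


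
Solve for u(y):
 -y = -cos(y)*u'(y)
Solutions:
 u(y) = C1 + Integral(y/cos(y), y)


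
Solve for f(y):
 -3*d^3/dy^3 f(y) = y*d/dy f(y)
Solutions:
 f(y) = C1 + Integral(C2*airyai(-3^(2/3)*y/3) + C3*airybi(-3^(2/3)*y/3), y)


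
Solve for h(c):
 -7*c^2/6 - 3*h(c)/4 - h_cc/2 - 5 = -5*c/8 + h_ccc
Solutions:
 h(c) = C1*exp(c*(-2 + (9*sqrt(83) + 82)^(-1/3) + (9*sqrt(83) + 82)^(1/3))/12)*sin(sqrt(3)*c*(-(9*sqrt(83) + 82)^(1/3) + (9*sqrt(83) + 82)^(-1/3))/12) + C2*exp(c*(-2 + (9*sqrt(83) + 82)^(-1/3) + (9*sqrt(83) + 82)^(1/3))/12)*cos(sqrt(3)*c*(-(9*sqrt(83) + 82)^(1/3) + (9*sqrt(83) + 82)^(-1/3))/12) + C3*exp(-c*((9*sqrt(83) + 82)^(-1/3) + 1 + (9*sqrt(83) + 82)^(1/3))/6) - 14*c^2/9 + 5*c/6 - 124/27


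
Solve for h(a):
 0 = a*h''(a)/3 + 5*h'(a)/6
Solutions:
 h(a) = C1 + C2/a^(3/2)


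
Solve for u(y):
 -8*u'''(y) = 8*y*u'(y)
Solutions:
 u(y) = C1 + Integral(C2*airyai(-y) + C3*airybi(-y), y)


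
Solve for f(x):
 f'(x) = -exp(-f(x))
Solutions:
 f(x) = log(C1 - x)


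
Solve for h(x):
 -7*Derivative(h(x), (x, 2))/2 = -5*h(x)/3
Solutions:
 h(x) = C1*exp(-sqrt(210)*x/21) + C2*exp(sqrt(210)*x/21)


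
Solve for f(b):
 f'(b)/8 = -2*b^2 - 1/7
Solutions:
 f(b) = C1 - 16*b^3/3 - 8*b/7


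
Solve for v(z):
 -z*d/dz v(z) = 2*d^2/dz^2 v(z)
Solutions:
 v(z) = C1 + C2*erf(z/2)


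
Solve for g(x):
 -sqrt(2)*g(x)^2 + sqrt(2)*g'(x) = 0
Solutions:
 g(x) = -1/(C1 + x)


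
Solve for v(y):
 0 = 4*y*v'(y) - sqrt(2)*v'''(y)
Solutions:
 v(y) = C1 + Integral(C2*airyai(sqrt(2)*y) + C3*airybi(sqrt(2)*y), y)


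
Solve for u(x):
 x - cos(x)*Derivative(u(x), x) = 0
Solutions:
 u(x) = C1 + Integral(x/cos(x), x)


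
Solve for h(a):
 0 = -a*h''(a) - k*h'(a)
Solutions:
 h(a) = C1 + a^(1 - re(k))*(C2*sin(log(a)*Abs(im(k))) + C3*cos(log(a)*im(k)))


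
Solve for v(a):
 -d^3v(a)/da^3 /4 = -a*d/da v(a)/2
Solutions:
 v(a) = C1 + Integral(C2*airyai(2^(1/3)*a) + C3*airybi(2^(1/3)*a), a)


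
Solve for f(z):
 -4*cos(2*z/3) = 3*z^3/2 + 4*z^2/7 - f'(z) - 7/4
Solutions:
 f(z) = C1 + 3*z^4/8 + 4*z^3/21 - 7*z/4 + 6*sin(2*z/3)


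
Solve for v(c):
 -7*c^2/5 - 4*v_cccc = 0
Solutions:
 v(c) = C1 + C2*c + C3*c^2 + C4*c^3 - 7*c^6/7200


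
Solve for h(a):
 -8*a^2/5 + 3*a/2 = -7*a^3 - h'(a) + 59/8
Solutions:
 h(a) = C1 - 7*a^4/4 + 8*a^3/15 - 3*a^2/4 + 59*a/8


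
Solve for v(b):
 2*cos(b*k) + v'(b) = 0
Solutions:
 v(b) = C1 - 2*sin(b*k)/k


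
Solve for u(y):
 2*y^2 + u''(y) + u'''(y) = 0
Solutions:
 u(y) = C1 + C2*y + C3*exp(-y) - y^4/6 + 2*y^3/3 - 2*y^2


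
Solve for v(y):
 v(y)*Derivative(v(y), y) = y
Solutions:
 v(y) = -sqrt(C1 + y^2)
 v(y) = sqrt(C1 + y^2)


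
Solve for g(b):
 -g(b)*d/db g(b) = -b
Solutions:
 g(b) = -sqrt(C1 + b^2)
 g(b) = sqrt(C1 + b^2)


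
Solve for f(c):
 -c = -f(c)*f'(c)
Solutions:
 f(c) = -sqrt(C1 + c^2)
 f(c) = sqrt(C1 + c^2)


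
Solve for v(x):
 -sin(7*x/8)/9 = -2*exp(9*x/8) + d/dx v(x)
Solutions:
 v(x) = C1 + 16*exp(9*x/8)/9 + 8*cos(7*x/8)/63


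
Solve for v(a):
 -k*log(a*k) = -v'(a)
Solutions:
 v(a) = C1 + a*k*log(a*k) - a*k


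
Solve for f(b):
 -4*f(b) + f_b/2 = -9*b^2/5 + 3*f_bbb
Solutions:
 f(b) = C1*exp(b*((sqrt(5182)/4 + 18)^(-1/3) + 2*(sqrt(5182)/4 + 18)^(1/3))/12)*sin(sqrt(3)*b*(-2*(sqrt(5182)/4 + 18)^(1/3) + (sqrt(5182)/4 + 18)^(-1/3))/12) + C2*exp(b*((sqrt(5182)/4 + 18)^(-1/3) + 2*(sqrt(5182)/4 + 18)^(1/3))/12)*cos(sqrt(3)*b*(-2*(sqrt(5182)/4 + 18)^(1/3) + (sqrt(5182)/4 + 18)^(-1/3))/12) + C3*exp(-b*((sqrt(5182)/4 + 18)^(-1/3) + 2*(sqrt(5182)/4 + 18)^(1/3))/6) + 9*b^2/20 + 9*b/80 + 9/640


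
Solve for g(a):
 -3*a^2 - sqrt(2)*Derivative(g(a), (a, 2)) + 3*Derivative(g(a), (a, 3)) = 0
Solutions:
 g(a) = C1 + C2*a + C3*exp(sqrt(2)*a/3) - sqrt(2)*a^4/8 - 3*a^3/2 - 27*sqrt(2)*a^2/4


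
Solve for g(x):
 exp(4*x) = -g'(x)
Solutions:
 g(x) = C1 - exp(4*x)/4


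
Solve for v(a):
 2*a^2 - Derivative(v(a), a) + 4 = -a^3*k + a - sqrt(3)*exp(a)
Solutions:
 v(a) = C1 + a^4*k/4 + 2*a^3/3 - a^2/2 + 4*a + sqrt(3)*exp(a)


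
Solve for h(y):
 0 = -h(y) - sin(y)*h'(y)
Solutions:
 h(y) = C1*sqrt(cos(y) + 1)/sqrt(cos(y) - 1)


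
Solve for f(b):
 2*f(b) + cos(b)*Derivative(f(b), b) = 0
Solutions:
 f(b) = C1*(sin(b) - 1)/(sin(b) + 1)


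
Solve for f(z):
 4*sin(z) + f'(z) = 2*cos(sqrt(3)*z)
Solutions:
 f(z) = C1 + 2*sqrt(3)*sin(sqrt(3)*z)/3 + 4*cos(z)


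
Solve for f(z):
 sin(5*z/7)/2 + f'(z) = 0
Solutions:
 f(z) = C1 + 7*cos(5*z/7)/10


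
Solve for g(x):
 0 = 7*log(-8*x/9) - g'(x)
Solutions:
 g(x) = C1 + 7*x*log(-x) + 7*x*(-2*log(3) - 1 + 3*log(2))


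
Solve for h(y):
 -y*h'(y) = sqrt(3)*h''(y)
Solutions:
 h(y) = C1 + C2*erf(sqrt(2)*3^(3/4)*y/6)


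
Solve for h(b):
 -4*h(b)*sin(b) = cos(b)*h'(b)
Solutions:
 h(b) = C1*cos(b)^4


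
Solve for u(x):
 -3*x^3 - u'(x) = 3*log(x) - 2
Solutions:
 u(x) = C1 - 3*x^4/4 - 3*x*log(x) + 5*x


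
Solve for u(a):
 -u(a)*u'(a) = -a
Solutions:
 u(a) = -sqrt(C1 + a^2)
 u(a) = sqrt(C1 + a^2)


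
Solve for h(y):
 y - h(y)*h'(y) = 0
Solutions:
 h(y) = -sqrt(C1 + y^2)
 h(y) = sqrt(C1 + y^2)


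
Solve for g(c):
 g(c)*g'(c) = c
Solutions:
 g(c) = -sqrt(C1 + c^2)
 g(c) = sqrt(C1 + c^2)


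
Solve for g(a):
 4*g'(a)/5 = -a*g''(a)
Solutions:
 g(a) = C1 + C2*a^(1/5)


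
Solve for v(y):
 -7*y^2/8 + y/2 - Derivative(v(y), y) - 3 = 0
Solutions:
 v(y) = C1 - 7*y^3/24 + y^2/4 - 3*y


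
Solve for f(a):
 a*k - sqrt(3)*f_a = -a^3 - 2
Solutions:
 f(a) = C1 + sqrt(3)*a^4/12 + sqrt(3)*a^2*k/6 + 2*sqrt(3)*a/3


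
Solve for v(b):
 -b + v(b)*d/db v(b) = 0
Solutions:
 v(b) = -sqrt(C1 + b^2)
 v(b) = sqrt(C1 + b^2)


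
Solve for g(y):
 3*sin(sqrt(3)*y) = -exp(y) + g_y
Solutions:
 g(y) = C1 + exp(y) - sqrt(3)*cos(sqrt(3)*y)


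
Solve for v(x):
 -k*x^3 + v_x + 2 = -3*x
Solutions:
 v(x) = C1 + k*x^4/4 - 3*x^2/2 - 2*x


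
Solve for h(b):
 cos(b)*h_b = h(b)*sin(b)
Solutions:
 h(b) = C1/cos(b)


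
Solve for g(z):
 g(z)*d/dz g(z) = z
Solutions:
 g(z) = -sqrt(C1 + z^2)
 g(z) = sqrt(C1 + z^2)


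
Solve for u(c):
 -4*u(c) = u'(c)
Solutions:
 u(c) = C1*exp(-4*c)


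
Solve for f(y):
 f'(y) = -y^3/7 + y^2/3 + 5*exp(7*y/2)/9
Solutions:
 f(y) = C1 - y^4/28 + y^3/9 + 10*exp(7*y/2)/63


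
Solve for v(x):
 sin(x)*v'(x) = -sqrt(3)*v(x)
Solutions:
 v(x) = C1*(cos(x) + 1)^(sqrt(3)/2)/(cos(x) - 1)^(sqrt(3)/2)


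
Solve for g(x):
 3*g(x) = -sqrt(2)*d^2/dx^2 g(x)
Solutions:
 g(x) = C1*sin(2^(3/4)*sqrt(3)*x/2) + C2*cos(2^(3/4)*sqrt(3)*x/2)


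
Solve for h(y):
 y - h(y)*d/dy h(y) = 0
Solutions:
 h(y) = -sqrt(C1 + y^2)
 h(y) = sqrt(C1 + y^2)


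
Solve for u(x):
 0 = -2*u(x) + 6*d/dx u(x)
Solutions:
 u(x) = C1*exp(x/3)


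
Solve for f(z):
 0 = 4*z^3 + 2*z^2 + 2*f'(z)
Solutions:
 f(z) = C1 - z^4/2 - z^3/3


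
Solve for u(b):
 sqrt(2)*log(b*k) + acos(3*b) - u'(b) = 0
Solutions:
 u(b) = C1 + sqrt(2)*b*(log(b*k) - 1) + b*acos(3*b) - sqrt(1 - 9*b^2)/3


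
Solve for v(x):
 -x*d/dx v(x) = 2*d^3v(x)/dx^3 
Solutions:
 v(x) = C1 + Integral(C2*airyai(-2^(2/3)*x/2) + C3*airybi(-2^(2/3)*x/2), x)


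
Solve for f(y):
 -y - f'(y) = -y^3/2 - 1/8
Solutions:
 f(y) = C1 + y^4/8 - y^2/2 + y/8


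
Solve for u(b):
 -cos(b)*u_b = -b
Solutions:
 u(b) = C1 + Integral(b/cos(b), b)


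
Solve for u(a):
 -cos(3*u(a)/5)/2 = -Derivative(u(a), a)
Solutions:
 -a/2 - 5*log(sin(3*u(a)/5) - 1)/6 + 5*log(sin(3*u(a)/5) + 1)/6 = C1


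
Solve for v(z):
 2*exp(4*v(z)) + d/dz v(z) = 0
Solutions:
 v(z) = log(-I*(1/(C1 + 8*z))^(1/4))
 v(z) = log(I*(1/(C1 + 8*z))^(1/4))
 v(z) = log(-(1/(C1 + 8*z))^(1/4))
 v(z) = log(1/(C1 + 8*z))/4


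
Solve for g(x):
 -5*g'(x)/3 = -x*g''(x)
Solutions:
 g(x) = C1 + C2*x^(8/3)


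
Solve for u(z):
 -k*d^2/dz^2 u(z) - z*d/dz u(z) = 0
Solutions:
 u(z) = C1 + C2*sqrt(k)*erf(sqrt(2)*z*sqrt(1/k)/2)


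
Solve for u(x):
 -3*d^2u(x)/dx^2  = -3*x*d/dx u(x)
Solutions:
 u(x) = C1 + C2*erfi(sqrt(2)*x/2)


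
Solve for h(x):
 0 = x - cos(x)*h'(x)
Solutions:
 h(x) = C1 + Integral(x/cos(x), x)


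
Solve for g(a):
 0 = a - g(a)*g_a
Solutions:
 g(a) = -sqrt(C1 + a^2)
 g(a) = sqrt(C1 + a^2)


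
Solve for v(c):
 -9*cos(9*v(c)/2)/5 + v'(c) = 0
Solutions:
 -9*c/5 - log(sin(9*v(c)/2) - 1)/9 + log(sin(9*v(c)/2) + 1)/9 = C1


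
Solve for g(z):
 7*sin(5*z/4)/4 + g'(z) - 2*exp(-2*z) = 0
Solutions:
 g(z) = C1 + 7*cos(5*z/4)/5 - exp(-2*z)


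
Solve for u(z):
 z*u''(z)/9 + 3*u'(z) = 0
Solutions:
 u(z) = C1 + C2/z^26


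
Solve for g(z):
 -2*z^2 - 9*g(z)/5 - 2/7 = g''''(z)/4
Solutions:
 g(z) = -10*z^2/9 + (C1*sin(sqrt(3)*5^(3/4)*z/5) + C2*cos(sqrt(3)*5^(3/4)*z/5))*exp(-sqrt(3)*5^(3/4)*z/5) + (C3*sin(sqrt(3)*5^(3/4)*z/5) + C4*cos(sqrt(3)*5^(3/4)*z/5))*exp(sqrt(3)*5^(3/4)*z/5) - 10/63


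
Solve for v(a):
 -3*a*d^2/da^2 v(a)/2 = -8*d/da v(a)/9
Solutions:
 v(a) = C1 + C2*a^(43/27)


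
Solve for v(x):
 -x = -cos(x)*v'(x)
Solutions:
 v(x) = C1 + Integral(x/cos(x), x)


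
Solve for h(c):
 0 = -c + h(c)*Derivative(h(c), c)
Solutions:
 h(c) = -sqrt(C1 + c^2)
 h(c) = sqrt(C1 + c^2)


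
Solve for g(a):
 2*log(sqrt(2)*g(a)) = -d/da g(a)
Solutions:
 Integral(1/(2*log(_y) + log(2)), (_y, g(a))) = C1 - a


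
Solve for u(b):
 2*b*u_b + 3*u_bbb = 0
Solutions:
 u(b) = C1 + Integral(C2*airyai(-2^(1/3)*3^(2/3)*b/3) + C3*airybi(-2^(1/3)*3^(2/3)*b/3), b)


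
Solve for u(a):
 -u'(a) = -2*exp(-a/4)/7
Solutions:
 u(a) = C1 - 8*exp(-a/4)/7


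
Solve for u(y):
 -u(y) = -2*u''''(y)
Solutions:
 u(y) = C1*exp(-2^(3/4)*y/2) + C2*exp(2^(3/4)*y/2) + C3*sin(2^(3/4)*y/2) + C4*cos(2^(3/4)*y/2)


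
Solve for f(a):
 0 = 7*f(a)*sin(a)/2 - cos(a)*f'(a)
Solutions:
 f(a) = C1/cos(a)^(7/2)


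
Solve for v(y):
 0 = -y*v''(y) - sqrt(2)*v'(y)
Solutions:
 v(y) = C1 + C2*y^(1 - sqrt(2))


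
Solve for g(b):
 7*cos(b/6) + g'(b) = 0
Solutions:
 g(b) = C1 - 42*sin(b/6)


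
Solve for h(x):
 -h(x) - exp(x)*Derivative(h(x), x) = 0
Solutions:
 h(x) = C1*exp(exp(-x))


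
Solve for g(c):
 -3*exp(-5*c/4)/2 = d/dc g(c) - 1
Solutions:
 g(c) = C1 + c + 6*exp(-5*c/4)/5


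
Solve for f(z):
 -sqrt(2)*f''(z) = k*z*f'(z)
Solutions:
 f(z) = Piecewise((-2^(3/4)*sqrt(pi)*C1*erf(2^(1/4)*sqrt(k)*z/2)/(2*sqrt(k)) - C2, (k > 0) | (k < 0)), (-C1*z - C2, True))


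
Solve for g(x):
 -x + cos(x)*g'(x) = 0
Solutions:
 g(x) = C1 + Integral(x/cos(x), x)


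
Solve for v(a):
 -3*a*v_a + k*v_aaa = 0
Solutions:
 v(a) = C1 + Integral(C2*airyai(3^(1/3)*a*(1/k)^(1/3)) + C3*airybi(3^(1/3)*a*(1/k)^(1/3)), a)


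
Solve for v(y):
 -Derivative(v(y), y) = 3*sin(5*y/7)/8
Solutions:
 v(y) = C1 + 21*cos(5*y/7)/40


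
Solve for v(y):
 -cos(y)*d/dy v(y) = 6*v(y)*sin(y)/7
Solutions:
 v(y) = C1*cos(y)^(6/7)


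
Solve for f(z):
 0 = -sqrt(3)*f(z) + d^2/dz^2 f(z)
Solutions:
 f(z) = C1*exp(-3^(1/4)*z) + C2*exp(3^(1/4)*z)


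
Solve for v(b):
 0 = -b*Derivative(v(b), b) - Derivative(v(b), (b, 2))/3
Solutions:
 v(b) = C1 + C2*erf(sqrt(6)*b/2)


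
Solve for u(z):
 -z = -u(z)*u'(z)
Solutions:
 u(z) = -sqrt(C1 + z^2)
 u(z) = sqrt(C1 + z^2)


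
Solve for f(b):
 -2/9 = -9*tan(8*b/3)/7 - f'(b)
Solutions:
 f(b) = C1 + 2*b/9 + 27*log(cos(8*b/3))/56


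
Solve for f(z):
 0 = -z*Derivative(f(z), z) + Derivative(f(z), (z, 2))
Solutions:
 f(z) = C1 + C2*erfi(sqrt(2)*z/2)


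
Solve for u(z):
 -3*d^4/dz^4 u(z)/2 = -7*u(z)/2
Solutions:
 u(z) = C1*exp(-3^(3/4)*7^(1/4)*z/3) + C2*exp(3^(3/4)*7^(1/4)*z/3) + C3*sin(3^(3/4)*7^(1/4)*z/3) + C4*cos(3^(3/4)*7^(1/4)*z/3)


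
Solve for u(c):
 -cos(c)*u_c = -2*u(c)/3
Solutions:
 u(c) = C1*(sin(c) + 1)^(1/3)/(sin(c) - 1)^(1/3)


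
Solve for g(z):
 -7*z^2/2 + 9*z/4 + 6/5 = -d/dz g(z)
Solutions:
 g(z) = C1 + 7*z^3/6 - 9*z^2/8 - 6*z/5


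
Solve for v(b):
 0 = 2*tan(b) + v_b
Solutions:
 v(b) = C1 + 2*log(cos(b))


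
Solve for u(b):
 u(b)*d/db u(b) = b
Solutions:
 u(b) = -sqrt(C1 + b^2)
 u(b) = sqrt(C1 + b^2)


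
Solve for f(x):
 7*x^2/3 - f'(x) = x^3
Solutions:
 f(x) = C1 - x^4/4 + 7*x^3/9


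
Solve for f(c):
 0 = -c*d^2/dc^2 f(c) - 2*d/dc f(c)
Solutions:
 f(c) = C1 + C2/c


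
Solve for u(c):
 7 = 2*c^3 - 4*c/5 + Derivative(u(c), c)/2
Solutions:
 u(c) = C1 - c^4 + 4*c^2/5 + 14*c


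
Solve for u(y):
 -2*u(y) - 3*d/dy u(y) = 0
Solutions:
 u(y) = C1*exp(-2*y/3)


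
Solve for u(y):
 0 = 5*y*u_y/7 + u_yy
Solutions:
 u(y) = C1 + C2*erf(sqrt(70)*y/14)


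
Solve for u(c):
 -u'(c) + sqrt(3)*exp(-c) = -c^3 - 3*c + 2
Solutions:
 u(c) = C1 + c^4/4 + 3*c^2/2 - 2*c - sqrt(3)*exp(-c)


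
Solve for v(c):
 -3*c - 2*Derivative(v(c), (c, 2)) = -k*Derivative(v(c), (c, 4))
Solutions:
 v(c) = C1 + C2*c + C3*exp(-sqrt(2)*c*sqrt(1/k)) + C4*exp(sqrt(2)*c*sqrt(1/k)) - c^3/4


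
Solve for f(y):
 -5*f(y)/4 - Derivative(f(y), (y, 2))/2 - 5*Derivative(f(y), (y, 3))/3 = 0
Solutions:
 f(y) = C1*exp(y*(-2 + (5*sqrt(5655) + 376)^(-1/3) + (5*sqrt(5655) + 376)^(1/3))/20)*sin(sqrt(3)*y*(-(5*sqrt(5655) + 376)^(1/3) + (5*sqrt(5655) + 376)^(-1/3))/20) + C2*exp(y*(-2 + (5*sqrt(5655) + 376)^(-1/3) + (5*sqrt(5655) + 376)^(1/3))/20)*cos(sqrt(3)*y*(-(5*sqrt(5655) + 376)^(1/3) + (5*sqrt(5655) + 376)^(-1/3))/20) + C3*exp(-y*((5*sqrt(5655) + 376)^(-1/3) + 1 + (5*sqrt(5655) + 376)^(1/3))/10)


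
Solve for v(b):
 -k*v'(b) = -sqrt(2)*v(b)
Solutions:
 v(b) = C1*exp(sqrt(2)*b/k)


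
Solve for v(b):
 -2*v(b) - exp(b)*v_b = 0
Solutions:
 v(b) = C1*exp(2*exp(-b))


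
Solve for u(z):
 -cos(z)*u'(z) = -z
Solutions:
 u(z) = C1 + Integral(z/cos(z), z)


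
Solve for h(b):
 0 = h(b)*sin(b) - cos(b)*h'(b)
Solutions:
 h(b) = C1/cos(b)


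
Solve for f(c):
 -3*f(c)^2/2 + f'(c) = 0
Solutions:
 f(c) = -2/(C1 + 3*c)


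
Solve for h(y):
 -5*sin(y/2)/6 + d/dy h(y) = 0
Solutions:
 h(y) = C1 - 5*cos(y/2)/3


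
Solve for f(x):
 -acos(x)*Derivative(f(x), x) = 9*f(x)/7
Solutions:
 f(x) = C1*exp(-9*Integral(1/acos(x), x)/7)


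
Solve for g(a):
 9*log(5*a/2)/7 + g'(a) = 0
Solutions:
 g(a) = C1 - 9*a*log(a)/7 - 9*a*log(5)/7 + 9*a*log(2)/7 + 9*a/7


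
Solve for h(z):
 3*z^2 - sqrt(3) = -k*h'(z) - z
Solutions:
 h(z) = C1 - z^3/k - z^2/(2*k) + sqrt(3)*z/k


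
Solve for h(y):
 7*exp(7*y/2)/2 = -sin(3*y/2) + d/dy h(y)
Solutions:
 h(y) = C1 + exp(7*y/2) - 2*cos(3*y/2)/3


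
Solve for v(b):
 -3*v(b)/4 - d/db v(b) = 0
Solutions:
 v(b) = C1*exp(-3*b/4)


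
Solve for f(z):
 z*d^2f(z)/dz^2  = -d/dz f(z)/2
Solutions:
 f(z) = C1 + C2*sqrt(z)


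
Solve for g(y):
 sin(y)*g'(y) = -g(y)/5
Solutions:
 g(y) = C1*(cos(y) + 1)^(1/10)/(cos(y) - 1)^(1/10)


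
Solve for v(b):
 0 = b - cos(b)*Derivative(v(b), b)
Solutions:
 v(b) = C1 + Integral(b/cos(b), b)


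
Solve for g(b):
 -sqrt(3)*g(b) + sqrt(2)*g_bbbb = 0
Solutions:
 g(b) = C1*exp(-2^(7/8)*3^(1/8)*b/2) + C2*exp(2^(7/8)*3^(1/8)*b/2) + C3*sin(2^(7/8)*3^(1/8)*b/2) + C4*cos(2^(7/8)*3^(1/8)*b/2)


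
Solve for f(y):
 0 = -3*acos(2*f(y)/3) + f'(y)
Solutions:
 Integral(1/acos(2*_y/3), (_y, f(y))) = C1 + 3*y


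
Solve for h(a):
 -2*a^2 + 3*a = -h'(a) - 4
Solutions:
 h(a) = C1 + 2*a^3/3 - 3*a^2/2 - 4*a


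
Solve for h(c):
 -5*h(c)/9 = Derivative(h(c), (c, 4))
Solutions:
 h(c) = (C1*sin(5^(1/4)*sqrt(6)*c/6) + C2*cos(5^(1/4)*sqrt(6)*c/6))*exp(-5^(1/4)*sqrt(6)*c/6) + (C3*sin(5^(1/4)*sqrt(6)*c/6) + C4*cos(5^(1/4)*sqrt(6)*c/6))*exp(5^(1/4)*sqrt(6)*c/6)


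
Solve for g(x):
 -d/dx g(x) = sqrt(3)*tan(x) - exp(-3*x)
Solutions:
 g(x) = C1 - sqrt(3)*log(tan(x)^2 + 1)/2 - exp(-3*x)/3


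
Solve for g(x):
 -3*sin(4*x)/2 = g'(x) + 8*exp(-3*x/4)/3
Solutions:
 g(x) = C1 + 3*cos(4*x)/8 + 32*exp(-3*x/4)/9


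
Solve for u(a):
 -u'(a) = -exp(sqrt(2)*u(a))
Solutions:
 u(a) = sqrt(2)*(2*log(-1/(C1 + a)) - log(2))/4


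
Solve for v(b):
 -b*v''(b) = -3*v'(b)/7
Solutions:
 v(b) = C1 + C2*b^(10/7)


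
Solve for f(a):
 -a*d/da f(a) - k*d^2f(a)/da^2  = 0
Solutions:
 f(a) = C1 + C2*sqrt(k)*erf(sqrt(2)*a*sqrt(1/k)/2)


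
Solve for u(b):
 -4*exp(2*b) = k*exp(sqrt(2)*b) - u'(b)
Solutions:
 u(b) = C1 + sqrt(2)*k*exp(sqrt(2)*b)/2 + 2*exp(2*b)


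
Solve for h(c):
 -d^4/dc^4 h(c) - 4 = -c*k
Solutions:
 h(c) = C1 + C2*c + C3*c^2 + C4*c^3 + c^5*k/120 - c^4/6


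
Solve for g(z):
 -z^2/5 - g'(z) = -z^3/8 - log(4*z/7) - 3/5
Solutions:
 g(z) = C1 + z^4/32 - z^3/15 + z*log(z) + z*log(4/7) - 2*z/5


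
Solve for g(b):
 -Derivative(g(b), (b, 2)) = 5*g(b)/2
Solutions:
 g(b) = C1*sin(sqrt(10)*b/2) + C2*cos(sqrt(10)*b/2)


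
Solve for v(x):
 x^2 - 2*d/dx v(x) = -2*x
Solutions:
 v(x) = C1 + x^3/6 + x^2/2


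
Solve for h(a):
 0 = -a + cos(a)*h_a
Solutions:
 h(a) = C1 + Integral(a/cos(a), a)


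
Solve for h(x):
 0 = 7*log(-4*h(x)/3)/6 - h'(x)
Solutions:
 -6*Integral(1/(log(-_y) - log(3) + 2*log(2)), (_y, h(x)))/7 = C1 - x


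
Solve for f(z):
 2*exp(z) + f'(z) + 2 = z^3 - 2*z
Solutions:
 f(z) = C1 + z^4/4 - z^2 - 2*z - 2*exp(z)


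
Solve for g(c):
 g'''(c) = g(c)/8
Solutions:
 g(c) = C3*exp(c/2) + (C1*sin(sqrt(3)*c/4) + C2*cos(sqrt(3)*c/4))*exp(-c/4)


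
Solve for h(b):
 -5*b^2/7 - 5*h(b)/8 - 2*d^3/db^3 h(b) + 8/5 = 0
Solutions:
 h(b) = C3*exp(-2^(2/3)*5^(1/3)*b/4) - 8*b^2/7 + (C1*sin(2^(2/3)*sqrt(3)*5^(1/3)*b/8) + C2*cos(2^(2/3)*sqrt(3)*5^(1/3)*b/8))*exp(2^(2/3)*5^(1/3)*b/8) + 64/25


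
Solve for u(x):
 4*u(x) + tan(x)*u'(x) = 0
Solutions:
 u(x) = C1/sin(x)^4


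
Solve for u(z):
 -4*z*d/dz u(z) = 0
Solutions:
 u(z) = C1


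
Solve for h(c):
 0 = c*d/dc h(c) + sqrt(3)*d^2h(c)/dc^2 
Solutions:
 h(c) = C1 + C2*erf(sqrt(2)*3^(3/4)*c/6)


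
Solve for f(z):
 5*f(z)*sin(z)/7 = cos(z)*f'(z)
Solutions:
 f(z) = C1/cos(z)^(5/7)


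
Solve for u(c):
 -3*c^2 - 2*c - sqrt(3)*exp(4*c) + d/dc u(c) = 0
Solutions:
 u(c) = C1 + c^3 + c^2 + sqrt(3)*exp(4*c)/4


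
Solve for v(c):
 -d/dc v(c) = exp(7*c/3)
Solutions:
 v(c) = C1 - 3*exp(7*c/3)/7


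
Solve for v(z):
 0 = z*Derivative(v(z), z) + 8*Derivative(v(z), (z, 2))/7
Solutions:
 v(z) = C1 + C2*erf(sqrt(7)*z/4)


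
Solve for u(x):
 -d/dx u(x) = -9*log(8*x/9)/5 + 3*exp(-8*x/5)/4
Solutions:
 u(x) = C1 + 9*x*log(x)/5 + 9*x*(-2*log(3) - 1 + 3*log(2))/5 + 15*exp(-8*x/5)/32


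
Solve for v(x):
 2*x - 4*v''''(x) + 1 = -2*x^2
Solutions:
 v(x) = C1 + C2*x + C3*x^2 + C4*x^3 + x^6/720 + x^5/240 + x^4/96


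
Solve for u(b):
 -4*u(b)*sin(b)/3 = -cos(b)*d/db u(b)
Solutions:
 u(b) = C1/cos(b)^(4/3)


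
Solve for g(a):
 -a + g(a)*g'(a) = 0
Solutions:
 g(a) = -sqrt(C1 + a^2)
 g(a) = sqrt(C1 + a^2)


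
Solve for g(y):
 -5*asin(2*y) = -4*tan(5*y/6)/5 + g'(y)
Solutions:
 g(y) = C1 - 5*y*asin(2*y) - 5*sqrt(1 - 4*y^2)/2 - 24*log(cos(5*y/6))/25


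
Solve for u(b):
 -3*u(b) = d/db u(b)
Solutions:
 u(b) = C1*exp(-3*b)


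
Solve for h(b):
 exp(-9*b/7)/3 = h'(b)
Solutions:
 h(b) = C1 - 7*exp(-9*b/7)/27


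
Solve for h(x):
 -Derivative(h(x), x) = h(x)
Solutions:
 h(x) = C1*exp(-x)


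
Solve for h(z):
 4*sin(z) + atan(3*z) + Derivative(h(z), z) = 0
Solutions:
 h(z) = C1 - z*atan(3*z) + log(9*z^2 + 1)/6 + 4*cos(z)


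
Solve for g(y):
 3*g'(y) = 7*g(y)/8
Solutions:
 g(y) = C1*exp(7*y/24)
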